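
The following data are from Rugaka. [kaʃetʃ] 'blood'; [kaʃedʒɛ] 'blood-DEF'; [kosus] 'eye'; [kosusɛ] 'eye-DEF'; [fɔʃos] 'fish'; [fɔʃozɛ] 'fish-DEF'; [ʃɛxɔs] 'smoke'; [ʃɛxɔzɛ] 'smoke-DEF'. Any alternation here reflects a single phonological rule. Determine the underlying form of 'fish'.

/fɔʃoz/

'fish' shows [s] ~ [z] at the end of the stem ([fɔʃos] vs [fɔʃozɛ]).
If /s/ were underlying and a rule turned it into [z] before the DEF suffix, 'eye' would also alternate; but it has [s] in both [kosus] and [kosusɛ].
The underlying segment must be /z/; voiced obstruents become voiceless word-finally, yielding [s] there.
Hence 'fish' is /fɔʃoz/ underlyingly.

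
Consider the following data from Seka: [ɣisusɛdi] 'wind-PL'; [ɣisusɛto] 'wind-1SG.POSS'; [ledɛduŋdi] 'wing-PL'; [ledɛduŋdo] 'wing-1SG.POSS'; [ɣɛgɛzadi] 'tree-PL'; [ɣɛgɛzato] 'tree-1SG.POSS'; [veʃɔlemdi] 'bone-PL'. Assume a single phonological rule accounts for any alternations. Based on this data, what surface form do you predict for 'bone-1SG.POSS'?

The 1SG.POSS suffix surfaces as [-do] and [-to], depending on the final segment of the stem.
The PL suffix, which begins with [d], is invariant after every stem; so [d] is not altered by any rule here.
The 1SG.POSS suffix is therefore /-to/ underlyingly, with post-nasal voicing: voiceless stops become voiced after a nasal.
After 'bone', which ends in a nasal, the suffix surfaces as [-do], giving [veʃɔlemdo].

[veʃɔlemdo]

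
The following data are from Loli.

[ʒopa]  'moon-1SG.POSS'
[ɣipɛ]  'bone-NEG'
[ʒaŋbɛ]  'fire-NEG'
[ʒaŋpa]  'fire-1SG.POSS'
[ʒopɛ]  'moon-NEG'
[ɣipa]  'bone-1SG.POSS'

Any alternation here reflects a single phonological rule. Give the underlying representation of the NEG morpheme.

The NEG morpheme has two allomorphs, [-bɛ] and [-pɛ].
The 1SG.POSS suffix, which begins with [p], is invariant after every stem; so [p] is not altered by any rule here.
So the underlying form is /-bɛ/, and voiced stops become voiceless after a vowel.

/-bɛ/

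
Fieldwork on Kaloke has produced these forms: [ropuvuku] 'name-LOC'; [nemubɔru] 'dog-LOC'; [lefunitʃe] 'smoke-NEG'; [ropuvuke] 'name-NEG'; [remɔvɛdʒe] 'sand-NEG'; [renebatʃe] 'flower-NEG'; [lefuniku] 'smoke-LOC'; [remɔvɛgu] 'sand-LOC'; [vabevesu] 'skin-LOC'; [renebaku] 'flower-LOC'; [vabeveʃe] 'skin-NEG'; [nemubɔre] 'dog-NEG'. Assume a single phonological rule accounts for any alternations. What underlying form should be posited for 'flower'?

The root 'flower' surfaces as [renebaku] and [renebatʃe], with a stem-final [k] ~ [tʃ] alternation.
If /k/ were underlying and a rule turned it into [tʃ] before the NEG suffix, 'name' would also alternate; but it has [k] in both [ropuvuku] and [ropuvuke].
The underlying segment must be /tʃ/; palato-alveolar /tʃ/, /dʒ/ and /ʃ/ become [k], [g] and [s] when no front vowel follows, yielding [k] there.
The underlying form of 'flower' is therefore /renebatʃ/.

/renebatʃ/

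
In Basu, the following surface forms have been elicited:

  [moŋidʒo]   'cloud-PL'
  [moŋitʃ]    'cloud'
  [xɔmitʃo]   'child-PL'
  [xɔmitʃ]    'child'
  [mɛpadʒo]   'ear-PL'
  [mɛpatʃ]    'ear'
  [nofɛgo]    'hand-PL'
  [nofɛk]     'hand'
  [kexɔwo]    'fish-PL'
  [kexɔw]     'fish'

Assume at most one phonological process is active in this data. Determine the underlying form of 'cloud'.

The root 'cloud' surfaces as [moŋidʒo] and [moŋitʃ], with a stem-final [dʒ] ~ [tʃ] alternation.
If /tʃ/ were underlying and a rule turned it into [dʒ] before the PL suffix, 'child' would also alternate; but it has [tʃ] in both [xɔmitʃo] and [xɔmitʃ].
The underlying segment must be /dʒ/; voiced obstruents become voiceless word-finally, yielding [tʃ] there.

/moŋidʒ/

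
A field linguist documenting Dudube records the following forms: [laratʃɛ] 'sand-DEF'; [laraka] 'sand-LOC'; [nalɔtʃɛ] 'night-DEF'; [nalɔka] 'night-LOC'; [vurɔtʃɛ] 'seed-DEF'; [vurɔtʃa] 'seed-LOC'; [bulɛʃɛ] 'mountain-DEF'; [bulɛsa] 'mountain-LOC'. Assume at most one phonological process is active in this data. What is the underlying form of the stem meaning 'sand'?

The root 'sand' surfaces as [laratʃɛ] and [laraka], with a stem-final [tʃ] ~ [k] alternation.
The stem 'seed' ([vurɔtʃɛ], [vurɔtʃa]) shows [tʃ] unchanged in both environments, so [tʃ] cannot be basic with [k] derived before the LOC suffix.
The underlying segment must be /k/; /k/ and /s/ become palato-alveolar [tʃ] and [ʃ] before a front vowel, yielding [tʃ] there.
Hence 'sand' is /larak/ underlyingly.

/larak/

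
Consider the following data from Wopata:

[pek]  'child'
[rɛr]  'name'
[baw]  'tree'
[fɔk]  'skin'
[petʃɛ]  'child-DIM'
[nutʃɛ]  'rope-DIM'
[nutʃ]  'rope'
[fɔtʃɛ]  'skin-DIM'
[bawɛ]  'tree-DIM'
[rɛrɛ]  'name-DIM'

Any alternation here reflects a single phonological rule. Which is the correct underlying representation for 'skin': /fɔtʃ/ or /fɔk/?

In [fɔk] and [fɔtʃɛ] the final segment of 'skin' alternates: [k] ~ [tʃ].
But 'rope' keeps [tʃ] in both environments ([nutʃ], [nutʃɛ]), so there is no rule changing /tʃ/ to [k] in isolation.
The alternation reflects palatalization before a front vowel: /k/ becomes palato-alveolar [tʃ] before a front vowel. /k/ is underlying.

/fɔk/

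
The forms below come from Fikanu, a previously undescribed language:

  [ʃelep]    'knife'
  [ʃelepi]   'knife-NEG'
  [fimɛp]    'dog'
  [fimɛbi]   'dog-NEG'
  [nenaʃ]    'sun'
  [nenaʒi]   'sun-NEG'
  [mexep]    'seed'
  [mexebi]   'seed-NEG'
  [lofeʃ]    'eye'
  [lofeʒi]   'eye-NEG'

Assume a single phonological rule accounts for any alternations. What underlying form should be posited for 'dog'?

/fimɛb/

The stem for 'dog' ends in [p] in [fimɛp] but [b] in [fimɛbi].
If /p/ were underlying and a rule turned it into [b] before the NEG suffix, 'knife' would also alternate; but it has [p] in both [ʃelep] and [ʃelepi].
The underlying segment must be /b/; voiced obstruents become voiceless word-finally, yielding [p] there.
So 'dog' = /fimɛb/.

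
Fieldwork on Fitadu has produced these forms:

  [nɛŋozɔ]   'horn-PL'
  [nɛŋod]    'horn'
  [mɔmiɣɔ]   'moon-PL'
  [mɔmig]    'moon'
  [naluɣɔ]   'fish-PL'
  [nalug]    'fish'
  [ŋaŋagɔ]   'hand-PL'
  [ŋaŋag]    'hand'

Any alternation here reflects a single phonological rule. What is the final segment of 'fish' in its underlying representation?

/ɣ/

The root 'fish' surfaces as [naluɣɔ] and [nalug], with a stem-final [ɣ] ~ [g] alternation.
If /g/ were underlying and a rule turned it into [ɣ] before the PL suffix, 'hand' would also alternate; but it has [g] in both [ŋaŋagɔ] and [ŋaŋag].
Therefore /ɣ/ is basic and [g] is derived by word-final hardening (voiced fricatives become stops word-finally).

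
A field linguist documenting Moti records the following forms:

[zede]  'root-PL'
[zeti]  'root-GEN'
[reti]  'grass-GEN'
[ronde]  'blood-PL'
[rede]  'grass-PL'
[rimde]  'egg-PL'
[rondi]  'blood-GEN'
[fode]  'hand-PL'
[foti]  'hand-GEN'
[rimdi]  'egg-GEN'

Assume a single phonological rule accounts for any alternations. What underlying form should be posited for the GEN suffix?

The GEN morpheme has two allomorphs, [-di] and [-ti].
By contrast the PL suffix keeps its initial [d] throughout — that segment must be underlying.
The GEN suffix is therefore /-ti/ underlyingly, with post-nasal voicing: voiceless stops become voiced after a nasal.

/-ti/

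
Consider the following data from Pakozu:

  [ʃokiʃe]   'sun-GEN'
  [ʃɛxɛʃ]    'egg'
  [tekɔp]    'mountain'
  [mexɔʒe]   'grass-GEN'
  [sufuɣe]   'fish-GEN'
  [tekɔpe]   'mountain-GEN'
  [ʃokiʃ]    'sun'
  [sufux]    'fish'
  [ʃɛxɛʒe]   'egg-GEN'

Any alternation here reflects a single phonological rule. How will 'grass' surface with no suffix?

'egg' shows [ʒ] ~ [ʃ] at the end of the stem ([ʃɛxɛʒe] vs [ʃɛxɛʃ]).
If /ʃ/ were underlying and a rule turned it into [ʒ] before the GEN suffix, 'sun' would also alternate; but it has [ʃ] in both [ʃokiʃe] and [ʃokiʃ].
The alternation reflects word-final obstruent devoicing: voiced obstruents become voiceless word-finally. /ʒ/ is underlying.
The one attested form of 'grass', [mexɔʒe], shows underlying /mexɔʒ/. Applying the same rule word-finally gives [mexɔʃ].

[mexɔʃ]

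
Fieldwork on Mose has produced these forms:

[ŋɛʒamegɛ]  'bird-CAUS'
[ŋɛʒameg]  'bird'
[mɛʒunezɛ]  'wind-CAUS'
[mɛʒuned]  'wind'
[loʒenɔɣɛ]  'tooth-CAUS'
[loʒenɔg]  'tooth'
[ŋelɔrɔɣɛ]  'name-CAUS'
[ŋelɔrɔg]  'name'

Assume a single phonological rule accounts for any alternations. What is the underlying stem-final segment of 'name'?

In [ŋelɔrɔɣɛ] and [ŋelɔrɔg] the final segment of 'name' alternates: [ɣ] ~ [g].
Compare 'bird', with invariant [g] in [ŋɛʒamegɛ] and [ŋɛʒameg]: an analysis with underlying /g/ and a rule producing [ɣ] before the CAUS suffix would wrongly predict alternation here too.
Therefore /ɣ/ is basic and [g] is derived by word-final hardening (voiced fricatives become stops word-finally).

/ɣ/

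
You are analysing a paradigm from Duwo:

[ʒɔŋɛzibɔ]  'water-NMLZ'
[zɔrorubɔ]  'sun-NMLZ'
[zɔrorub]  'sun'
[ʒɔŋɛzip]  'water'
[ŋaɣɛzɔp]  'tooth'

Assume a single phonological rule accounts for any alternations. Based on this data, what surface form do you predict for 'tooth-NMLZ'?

[ŋaɣɛzɔbɔ]

'water' shows [b] ~ [p] at the end of the stem ([ʒɔŋɛzibɔ] vs [ʒɔŋɛzip]).
Compare 'sun', with invariant [b] in [zɔrorubɔ] and [zɔrorub]: an analysis with underlying /b/ and a rule producing [p] in isolation would wrongly predict alternation here too.
Therefore /p/ is basic and [b] is derived by intervocalic voicing (voiceless stops become voiced between vowels).
The one attested form of 'tooth', [ŋaɣɛzɔp], shows underlying /ŋaɣɛzɔp/. Applying the same rule between vowels gives [ŋaɣɛzɔbɔ].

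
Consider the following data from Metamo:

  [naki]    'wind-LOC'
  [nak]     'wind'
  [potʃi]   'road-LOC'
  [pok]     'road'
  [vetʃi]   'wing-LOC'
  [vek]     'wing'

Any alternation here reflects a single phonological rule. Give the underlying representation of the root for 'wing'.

The root 'wing' surfaces as [vetʃi] and [vek], with a stem-final [tʃ] ~ [k] alternation.
If /k/ were underlying and a rule turned it into [tʃ] before the LOC suffix, 'wind' would also alternate; but it has [k] in both [naki] and [nak].
The alternation reflects depalatalization: palato-alveolar /tʃ/ becomes [k] when no front vowel follows. /tʃ/ is underlying.

/vetʃ/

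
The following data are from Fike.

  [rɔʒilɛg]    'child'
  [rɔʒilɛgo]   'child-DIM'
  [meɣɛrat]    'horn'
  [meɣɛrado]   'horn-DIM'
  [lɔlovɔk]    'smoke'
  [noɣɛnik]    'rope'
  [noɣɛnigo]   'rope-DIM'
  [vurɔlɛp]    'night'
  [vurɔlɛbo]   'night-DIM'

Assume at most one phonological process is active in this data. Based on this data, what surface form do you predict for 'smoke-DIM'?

In [noɣɛnik] and [noɣɛnigo] the final segment of 'rope' alternates: [k] ~ [g].
Compare 'child', with invariant [g] in [rɔʒilɛg] and [rɔʒilɛgo]: an analysis with underlying /g/ and a rule producing [k] in isolation would wrongly predict alternation here too.
The underlying segment must be /k/; voiceless stops become voiced between vowels, yielding [g] there.
From [lɔlovɔk] the stem 'smoke' is /lɔlovɔk/; between vowels this yields [lɔlovɔgo].

[lɔlovɔgo]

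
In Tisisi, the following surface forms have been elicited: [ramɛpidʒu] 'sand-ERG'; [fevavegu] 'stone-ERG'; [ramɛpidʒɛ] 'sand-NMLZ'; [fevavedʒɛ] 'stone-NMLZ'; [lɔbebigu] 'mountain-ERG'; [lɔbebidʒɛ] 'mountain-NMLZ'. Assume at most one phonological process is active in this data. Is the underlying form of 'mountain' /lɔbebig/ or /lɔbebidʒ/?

/lɔbebig/

'mountain' shows [g] ~ [dʒ] at the end of the stem ([lɔbebigu] vs [lɔbebidʒɛ]).
But 'sand' keeps [dʒ] in both environments ([ramɛpidʒu], [ramɛpidʒɛ]), so there is no rule changing /dʒ/ to [g] before the ERG suffix.
Therefore /g/ is basic and [dʒ] is derived by palatalization before a front vowel (/g/ becomes palato-alveolar [dʒ] before a front vowel).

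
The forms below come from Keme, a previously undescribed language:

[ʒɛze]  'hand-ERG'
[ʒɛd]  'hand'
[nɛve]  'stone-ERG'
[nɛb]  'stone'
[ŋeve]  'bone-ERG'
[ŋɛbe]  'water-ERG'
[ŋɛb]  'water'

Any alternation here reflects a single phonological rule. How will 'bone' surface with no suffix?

[ŋeb]

The root 'stone' surfaces as [nɛve] and [nɛb], with a stem-final [v] ~ [b] alternation.
The stem 'water' ([ŋɛbe], [ŋɛb]) shows [b] unchanged in both environments, so [b] cannot be basic with [v] derived before the ERG suffix.
The underlying segment must be /v/; voiced fricatives become stops word-finally, yielding [b] there.
From [ŋeve] the stem 'bone' is /ŋev/; word-finally this yields [ŋeb].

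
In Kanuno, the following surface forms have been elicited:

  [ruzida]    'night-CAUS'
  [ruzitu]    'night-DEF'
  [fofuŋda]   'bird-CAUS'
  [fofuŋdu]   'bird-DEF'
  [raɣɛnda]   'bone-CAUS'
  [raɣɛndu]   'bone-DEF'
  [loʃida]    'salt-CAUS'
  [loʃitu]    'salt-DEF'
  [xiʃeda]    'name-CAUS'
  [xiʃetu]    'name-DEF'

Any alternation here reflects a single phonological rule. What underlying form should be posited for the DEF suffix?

/-tu/

The DEF suffix surfaces as [-du] and [-tu], depending on the final segment of the stem.
The CAUS suffix, which begins with [d], is invariant after every stem; so [d] is not altered by any rule here.
So the underlying form is /-tu/, and voiceless stops become voiced after a nasal.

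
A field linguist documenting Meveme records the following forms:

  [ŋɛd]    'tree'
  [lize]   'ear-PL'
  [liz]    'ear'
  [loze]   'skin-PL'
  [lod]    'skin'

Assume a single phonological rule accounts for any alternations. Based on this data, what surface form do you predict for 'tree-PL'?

[ŋɛze]

The stem for 'skin' ends in [z] in [loze] but [d] in [lod].
But 'ear' keeps [z] in both environments ([lize], [liz]), so there is no rule changing /z/ to [d] in isolation.
So /d/ is underlying, and a rule of intervocalic spirantization — voiced stops become fricatives between vowels — gives [z].
From [ŋɛd] the stem 'tree' is /ŋɛd/; between vowels this yields [ŋɛze].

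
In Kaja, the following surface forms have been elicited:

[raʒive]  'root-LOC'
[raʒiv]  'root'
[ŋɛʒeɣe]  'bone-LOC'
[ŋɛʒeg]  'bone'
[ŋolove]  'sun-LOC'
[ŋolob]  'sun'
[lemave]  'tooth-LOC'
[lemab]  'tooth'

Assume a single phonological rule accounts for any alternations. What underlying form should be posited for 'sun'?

The root 'sun' surfaces as [ŋolove] and [ŋolob], with a stem-final [v] ~ [b] alternation.
The stem 'root' ([raʒive], [raʒiv]) shows [v] unchanged in both environments, so [v] cannot be basic with [b] derived in isolation.
Therefore /b/ is basic and [v] is derived by intervocalic spirantization (voiced stops become fricatives between vowels).
Hence 'sun' is /ŋolob/ underlyingly.

/ŋolob/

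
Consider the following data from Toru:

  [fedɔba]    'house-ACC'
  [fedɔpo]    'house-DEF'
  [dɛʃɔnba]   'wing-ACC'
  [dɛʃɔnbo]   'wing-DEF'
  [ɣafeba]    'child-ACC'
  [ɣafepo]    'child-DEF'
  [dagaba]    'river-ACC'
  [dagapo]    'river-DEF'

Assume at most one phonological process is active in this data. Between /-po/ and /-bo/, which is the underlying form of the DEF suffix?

/-po/

The DEF suffix surfaces as [-bo] and [-po], depending on the final segment of the stem.
By contrast the ACC suffix keeps its initial [b] throughout — that segment must be underlying.
The DEF suffix is therefore /-po/ underlyingly, with post-nasal voicing: voiceless stops become voiced after a nasal.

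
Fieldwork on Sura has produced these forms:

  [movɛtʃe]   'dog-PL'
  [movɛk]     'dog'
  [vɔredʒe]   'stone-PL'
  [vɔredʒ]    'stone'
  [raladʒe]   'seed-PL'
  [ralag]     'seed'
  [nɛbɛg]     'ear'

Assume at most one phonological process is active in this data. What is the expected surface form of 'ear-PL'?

[nɛbɛdʒe]

In [raladʒe] and [ralag] the final segment of 'seed' alternates: [dʒ] ~ [g].
If /dʒ/ were underlying and a rule turned it into [g] in isolation, 'stone' would also alternate; but it has [dʒ] in both [vɔredʒe] and [vɔredʒ].
Therefore /g/ is basic and [dʒ] is derived by palatalization before a front vowel (/k/ and /g/ become palato-alveolar [tʃ] and [dʒ] before a front vowel).
From [nɛbɛg] the stem 'ear' is /nɛbɛg/; before a front vowel this yields [nɛbɛdʒe].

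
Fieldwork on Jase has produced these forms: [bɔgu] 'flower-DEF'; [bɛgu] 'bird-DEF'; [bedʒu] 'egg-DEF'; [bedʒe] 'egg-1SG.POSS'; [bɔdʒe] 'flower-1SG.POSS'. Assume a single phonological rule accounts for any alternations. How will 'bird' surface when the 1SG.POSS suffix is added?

[bɛdʒe]

The stem for 'flower' ends in [dʒ] in [bɔdʒe] but [g] in [bɔgu].
Compare 'egg', with invariant [dʒ] in [bedʒe] and [bedʒu]: an analysis with underlying /dʒ/ and a rule producing [g] before the DEF suffix would wrongly predict alternation here too.
Therefore /g/ is basic and [dʒ] is derived by palatalization before a front vowel (/g/ becomes palato-alveolar [dʒ] before a front vowel).
From [bɛgu] the stem 'bird' is /bɛg/; before a front vowel this yields [bɛdʒe].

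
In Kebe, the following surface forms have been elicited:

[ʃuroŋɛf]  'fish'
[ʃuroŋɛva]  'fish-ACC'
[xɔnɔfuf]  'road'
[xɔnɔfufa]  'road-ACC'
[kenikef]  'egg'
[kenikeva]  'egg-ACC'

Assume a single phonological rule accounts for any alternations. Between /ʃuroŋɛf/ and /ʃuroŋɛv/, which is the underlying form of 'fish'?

/ʃuroŋɛv/

In [ʃuroŋɛf] and [ʃuroŋɛva] the final segment of 'fish' alternates: [f] ~ [v].
Compare 'road', with invariant [f] in [xɔnɔfuf] and [xɔnɔfufa]: an analysis with underlying /f/ and a rule producing [v] before the ACC suffix would wrongly predict alternation here too.
Therefore /v/ is basic and [f] is derived by word-final obstruent devoicing (voiced obstruents become voiceless word-finally).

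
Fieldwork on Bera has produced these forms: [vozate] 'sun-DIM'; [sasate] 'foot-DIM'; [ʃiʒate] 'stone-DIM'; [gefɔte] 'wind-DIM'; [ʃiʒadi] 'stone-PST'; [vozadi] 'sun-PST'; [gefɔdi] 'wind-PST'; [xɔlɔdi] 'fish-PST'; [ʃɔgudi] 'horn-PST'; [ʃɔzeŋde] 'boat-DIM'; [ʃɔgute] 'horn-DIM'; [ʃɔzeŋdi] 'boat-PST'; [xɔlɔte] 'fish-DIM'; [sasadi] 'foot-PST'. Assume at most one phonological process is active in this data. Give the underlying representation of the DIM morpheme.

/-te/

The DIM morpheme has two allomorphs, [-de] and [-te].
By contrast the PST suffix keeps its initial [d] throughout — that segment must be underlying.
So the underlying form is /-te/, and voiceless stops become voiced after a nasal.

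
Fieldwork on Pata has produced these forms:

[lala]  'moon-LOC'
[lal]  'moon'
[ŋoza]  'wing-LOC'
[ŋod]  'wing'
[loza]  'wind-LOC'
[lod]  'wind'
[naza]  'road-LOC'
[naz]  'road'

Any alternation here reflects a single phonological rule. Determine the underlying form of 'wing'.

The root 'wing' surfaces as [ŋoza] and [ŋod], with a stem-final [z] ~ [d] alternation.
Compare 'road', with invariant [z] in [naza] and [naz]: an analysis with underlying /z/ and a rule producing [d] in isolation would wrongly predict alternation here too.
So /d/ is underlying, and a rule of intervocalic spirantization — voiced stops become fricatives between vowels — gives [z].

/ŋod/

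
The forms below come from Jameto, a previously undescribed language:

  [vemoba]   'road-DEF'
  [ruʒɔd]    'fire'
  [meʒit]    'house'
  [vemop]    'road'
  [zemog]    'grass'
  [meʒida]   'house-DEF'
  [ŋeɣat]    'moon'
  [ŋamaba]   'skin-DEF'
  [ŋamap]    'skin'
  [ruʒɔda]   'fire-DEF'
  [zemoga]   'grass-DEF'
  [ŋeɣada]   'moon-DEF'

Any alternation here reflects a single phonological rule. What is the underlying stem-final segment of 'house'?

'house' shows [t] ~ [d] at the end of the stem ([meʒit] vs [meʒida]).
Compare 'fire', with invariant [d] in [ruʒɔd] and [ruʒɔda]: an analysis with underlying /d/ and a rule producing [t] in isolation would wrongly predict alternation here too.
Therefore /t/ is basic and [d] is derived by intervocalic voicing (voiceless stops become voiced between vowels).

/t/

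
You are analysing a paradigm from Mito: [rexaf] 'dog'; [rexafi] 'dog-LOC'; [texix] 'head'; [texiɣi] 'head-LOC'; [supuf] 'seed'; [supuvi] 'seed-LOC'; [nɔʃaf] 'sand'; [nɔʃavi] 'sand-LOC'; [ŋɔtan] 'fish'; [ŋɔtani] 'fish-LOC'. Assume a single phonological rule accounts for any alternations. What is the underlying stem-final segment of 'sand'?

The stem for 'sand' ends in [f] in [nɔʃaf] but [v] in [nɔʃavi].
The stem 'dog' ([rexaf], [rexafi]) shows [f] unchanged in both environments, so [f] cannot be basic with [v] derived before the LOC suffix.
The underlying segment must be /v/; voiced obstruents become voiceless word-finally, yielding [f] there.

/v/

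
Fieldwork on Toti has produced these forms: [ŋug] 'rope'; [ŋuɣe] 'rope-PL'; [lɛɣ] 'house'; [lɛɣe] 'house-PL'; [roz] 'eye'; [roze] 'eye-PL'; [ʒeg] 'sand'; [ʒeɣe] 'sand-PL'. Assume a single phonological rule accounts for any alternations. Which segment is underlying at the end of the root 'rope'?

The stem for 'rope' ends in [g] in [ŋug] but [ɣ] in [ŋuɣe].
If /ɣ/ were underlying and a rule turned it into [g] in isolation, 'house' would also alternate; but it has [ɣ] in both [lɛɣ] and [lɛɣe].
Therefore /g/ is basic and [ɣ] is derived by intervocalic spirantization (voiced stops become fricatives between vowels).

/g/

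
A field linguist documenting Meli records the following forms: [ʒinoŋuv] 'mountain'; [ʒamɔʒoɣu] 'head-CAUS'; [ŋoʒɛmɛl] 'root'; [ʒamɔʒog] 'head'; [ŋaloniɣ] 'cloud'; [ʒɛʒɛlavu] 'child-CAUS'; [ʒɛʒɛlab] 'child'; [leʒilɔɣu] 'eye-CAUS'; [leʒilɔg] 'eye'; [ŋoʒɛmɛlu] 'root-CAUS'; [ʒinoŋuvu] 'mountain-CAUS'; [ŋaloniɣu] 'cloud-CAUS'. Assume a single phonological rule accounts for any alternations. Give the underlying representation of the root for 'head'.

'head' shows [g] ~ [ɣ] at the end of the stem ([ʒamɔʒog] vs [ʒamɔʒoɣu]).
Compare 'cloud', with invariant [ɣ] in [ŋaloniɣ] and [ŋaloniɣu]: an analysis with underlying /ɣ/ and a rule producing [g] in isolation would wrongly predict alternation here too.
The alternation reflects intervocalic spirantization: voiced stops become fricatives between vowels. /g/ is underlying.

/ʒamɔʒog/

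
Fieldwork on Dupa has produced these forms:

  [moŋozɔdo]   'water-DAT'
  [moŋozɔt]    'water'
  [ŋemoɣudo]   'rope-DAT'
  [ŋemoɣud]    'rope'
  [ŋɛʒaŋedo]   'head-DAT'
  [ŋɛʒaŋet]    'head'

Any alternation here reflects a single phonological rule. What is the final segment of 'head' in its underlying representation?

The root 'head' surfaces as [ŋɛʒaŋedo] and [ŋɛʒaŋet], with a stem-final [d] ~ [t] alternation.
The stem 'rope' ([ŋemoɣudo], [ŋemoɣud]) shows [d] unchanged in both environments, so [d] cannot be basic with [t] derived in isolation.
Therefore /t/ is basic and [d] is derived by intervocalic voicing (voiceless stops become voiced between vowels).

/t/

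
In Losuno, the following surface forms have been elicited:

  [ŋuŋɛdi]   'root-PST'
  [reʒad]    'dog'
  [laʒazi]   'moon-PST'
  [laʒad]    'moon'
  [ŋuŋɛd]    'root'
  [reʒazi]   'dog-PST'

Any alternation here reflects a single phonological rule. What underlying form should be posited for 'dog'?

The stem for 'dog' ends in [z] in [reʒazi] but [d] in [reʒad].
If /d/ were underlying and a rule turned it into [z] before the PST suffix, 'root' would also alternate; but it has [d] in both [ŋuŋɛdi] and [ŋuŋɛd].
The underlying segment must be /z/; voiced fricatives become stops word-finally, yielding [d] there.
The underlying form of 'dog' is therefore /reʒaz/.

/reʒaz/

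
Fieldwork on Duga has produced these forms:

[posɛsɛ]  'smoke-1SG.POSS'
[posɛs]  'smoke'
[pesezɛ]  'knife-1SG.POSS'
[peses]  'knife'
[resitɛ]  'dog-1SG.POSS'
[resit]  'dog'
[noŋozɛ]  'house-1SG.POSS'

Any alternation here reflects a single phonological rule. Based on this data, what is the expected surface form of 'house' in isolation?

[noŋos]

In [pesezɛ] and [peses] the final segment of 'knife' alternates: [z] ~ [s].
If /s/ were underlying and a rule turned it into [z] before the 1SG.POSS suffix, 'smoke' would also alternate; but it has [s] in both [posɛsɛ] and [posɛs].
So /z/ is underlying, and a rule of word-final obstruent devoicing — voiced obstruents become voiceless word-finally — gives [s].
The one attested form of 'house', [noŋozɛ], shows underlying /noŋoz/. Applying the same rule word-finally gives [noŋos].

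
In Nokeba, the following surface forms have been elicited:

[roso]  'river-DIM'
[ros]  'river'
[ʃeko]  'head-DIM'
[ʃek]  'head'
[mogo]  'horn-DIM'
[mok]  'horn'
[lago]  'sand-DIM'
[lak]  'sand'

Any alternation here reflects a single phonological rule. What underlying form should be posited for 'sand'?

/lag/

In [lago] and [lak] the final segment of 'sand' alternates: [g] ~ [k].
The stem 'head' ([ʃeko], [ʃek]) shows [k] unchanged in both environments, so [k] cannot be basic with [g] derived before the DIM suffix.
So /g/ is underlying, and a rule of word-final obstruent devoicing — voiced obstruents become voiceless word-finally — gives [k].
So 'sand' = /lag/.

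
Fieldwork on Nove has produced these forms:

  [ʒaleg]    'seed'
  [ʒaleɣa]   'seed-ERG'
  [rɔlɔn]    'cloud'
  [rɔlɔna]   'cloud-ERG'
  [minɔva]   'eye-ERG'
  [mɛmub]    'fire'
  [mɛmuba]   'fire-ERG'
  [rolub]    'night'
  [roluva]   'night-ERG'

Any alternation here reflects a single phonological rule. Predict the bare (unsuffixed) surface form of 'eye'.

The root 'night' surfaces as [rolub] and [roluva], with a stem-final [b] ~ [v] alternation.
Compare 'fire', with invariant [b] in [mɛmub] and [mɛmuba]: an analysis with underlying /b/ and a rule producing [v] before the ERG suffix would wrongly predict alternation here too.
The underlying segment must be /v/; voiced fricatives become stops word-finally, yielding [b] there.
From [minɔva] the stem 'eye' is /minɔv/; word-finally this yields [minɔb].

[minɔb]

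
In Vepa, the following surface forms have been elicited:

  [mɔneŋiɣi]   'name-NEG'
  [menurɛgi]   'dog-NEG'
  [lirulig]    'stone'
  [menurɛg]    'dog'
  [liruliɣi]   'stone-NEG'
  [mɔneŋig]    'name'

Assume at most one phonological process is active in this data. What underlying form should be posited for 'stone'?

The stem for 'stone' ends in [g] in [lirulig] but [ɣ] in [liruliɣi].
The stem 'dog' ([menurɛg], [menurɛgi]) shows [g] unchanged in both environments, so [g] cannot be basic with [ɣ] derived before the NEG suffix.
The underlying segment must be /ɣ/; voiced fricatives become stops word-finally, yielding [g] there.

/liruliɣ/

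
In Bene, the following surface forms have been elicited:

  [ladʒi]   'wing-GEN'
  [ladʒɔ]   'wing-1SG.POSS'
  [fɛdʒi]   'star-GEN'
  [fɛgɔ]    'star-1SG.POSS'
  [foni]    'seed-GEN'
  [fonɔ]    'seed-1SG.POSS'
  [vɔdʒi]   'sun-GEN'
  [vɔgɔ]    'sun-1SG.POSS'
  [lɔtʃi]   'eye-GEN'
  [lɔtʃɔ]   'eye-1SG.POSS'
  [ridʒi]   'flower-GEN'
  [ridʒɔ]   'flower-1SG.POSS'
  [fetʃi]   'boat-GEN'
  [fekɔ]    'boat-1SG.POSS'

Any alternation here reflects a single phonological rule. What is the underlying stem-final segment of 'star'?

/g/

'star' shows [dʒ] ~ [g] at the end of the stem ([fɛdʒi] vs [fɛgɔ]).
If /dʒ/ were underlying and a rule turned it into [g] before the 1SG.POSS suffix, 'wing' would also alternate; but it has [dʒ] in both [ladʒi] and [ladʒɔ].
The alternation reflects palatalization before a front vowel: /k/ and /g/ become palato-alveolar [tʃ] and [dʒ] before a front vowel. /g/ is underlying.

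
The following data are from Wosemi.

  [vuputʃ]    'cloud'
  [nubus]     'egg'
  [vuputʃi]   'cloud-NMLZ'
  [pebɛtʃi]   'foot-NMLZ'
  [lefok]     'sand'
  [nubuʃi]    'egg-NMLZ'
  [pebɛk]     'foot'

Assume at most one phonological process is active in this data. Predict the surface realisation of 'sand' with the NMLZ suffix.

[lefotʃi]

'foot' shows [tʃ] ~ [k] at the end of the stem ([pebɛtʃi] vs [pebɛk]).
The stem 'cloud' ([vuputʃi], [vuputʃ]) shows [tʃ] unchanged in both environments, so [tʃ] cannot be basic with [k] derived in isolation.
Therefore /k/ is basic and [tʃ] is derived by palatalization before a front vowel (/k/ and /s/ become palato-alveolar [tʃ] and [ʃ] before a front vowel).
The one attested form of 'sand', [lefok], shows underlying /lefok/. Applying the same rule before a front vowel gives [lefotʃi].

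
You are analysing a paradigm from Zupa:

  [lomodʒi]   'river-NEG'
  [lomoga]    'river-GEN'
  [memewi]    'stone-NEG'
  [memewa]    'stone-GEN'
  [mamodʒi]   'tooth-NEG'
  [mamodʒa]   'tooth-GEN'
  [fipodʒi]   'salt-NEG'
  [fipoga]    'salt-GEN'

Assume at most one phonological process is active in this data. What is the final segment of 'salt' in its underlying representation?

The root 'salt' surfaces as [fipodʒi] and [fipoga], with a stem-final [dʒ] ~ [g] alternation.
The stem 'tooth' ([mamodʒi], [mamodʒa]) shows [dʒ] unchanged in both environments, so [dʒ] cannot be basic with [g] derived before the GEN suffix.
The alternation reflects palatalization before a front vowel: /g/ becomes palato-alveolar [dʒ] before a front vowel. /g/ is underlying.

/g/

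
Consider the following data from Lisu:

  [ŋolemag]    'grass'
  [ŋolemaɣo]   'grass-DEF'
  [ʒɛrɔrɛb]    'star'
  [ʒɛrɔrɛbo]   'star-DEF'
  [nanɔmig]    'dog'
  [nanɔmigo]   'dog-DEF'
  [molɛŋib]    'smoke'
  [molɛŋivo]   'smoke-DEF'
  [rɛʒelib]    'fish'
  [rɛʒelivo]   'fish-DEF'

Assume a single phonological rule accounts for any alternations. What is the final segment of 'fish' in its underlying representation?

The stem for 'fish' ends in [b] in [rɛʒelib] but [v] in [rɛʒelivo].
If /b/ were underlying and a rule turned it into [v] before the DEF suffix, 'star' would also alternate; but it has [b] in both [ʒɛrɔrɛb] and [ʒɛrɔrɛbo].
The underlying segment must be /v/; voiced fricatives become stops word-finally, yielding [b] there.

/v/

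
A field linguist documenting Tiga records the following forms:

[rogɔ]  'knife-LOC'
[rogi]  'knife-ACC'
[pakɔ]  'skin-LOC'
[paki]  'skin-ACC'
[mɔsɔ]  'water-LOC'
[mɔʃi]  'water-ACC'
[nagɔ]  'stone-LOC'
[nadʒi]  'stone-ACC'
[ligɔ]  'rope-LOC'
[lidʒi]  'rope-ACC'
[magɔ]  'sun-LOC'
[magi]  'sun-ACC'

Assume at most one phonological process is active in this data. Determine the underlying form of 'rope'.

'rope' shows [g] ~ [dʒ] at the end of the stem ([ligɔ] vs [lidʒi]).
Compare 'knife', with invariant [g] in [rogɔ] and [rogi]: an analysis with underlying /g/ and a rule producing [dʒ] before the ACC suffix would wrongly predict alternation here too.
So /dʒ/ is underlying, and a rule of depalatalization — palato-alveolar /dʒ/ and /ʃ/ become [g] and [s] when no front vowel follows — gives [g].
Hence 'rope' is /lidʒ/ underlyingly.

/lidʒ/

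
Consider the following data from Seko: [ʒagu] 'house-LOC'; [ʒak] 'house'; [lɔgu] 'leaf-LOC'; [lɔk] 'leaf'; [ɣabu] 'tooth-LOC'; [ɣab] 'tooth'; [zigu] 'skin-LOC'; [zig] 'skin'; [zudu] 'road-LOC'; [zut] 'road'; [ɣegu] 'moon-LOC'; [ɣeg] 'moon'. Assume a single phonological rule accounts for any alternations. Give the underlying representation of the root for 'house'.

/ʒak/

The stem for 'house' ends in [g] in [ʒagu] but [k] in [ʒak].
If /g/ were underlying and a rule turned it into [k] in isolation, 'moon' would also alternate; but it has [g] in both [ɣegu] and [ɣeg].
Therefore /k/ is basic and [g] is derived by intervocalic voicing (voiceless stops become voiced between vowels).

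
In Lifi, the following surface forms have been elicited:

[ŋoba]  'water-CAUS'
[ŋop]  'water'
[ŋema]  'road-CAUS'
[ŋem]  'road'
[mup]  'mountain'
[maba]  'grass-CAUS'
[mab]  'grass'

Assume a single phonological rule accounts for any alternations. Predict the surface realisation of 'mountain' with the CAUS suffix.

[muba]

The stem for 'water' ends in [b] in [ŋoba] but [p] in [ŋop].
The stem 'grass' ([maba], [mab]) shows [b] unchanged in both environments, so [b] cannot be basic with [p] derived in isolation.
Therefore /p/ is basic and [b] is derived by intervocalic voicing (voiceless stops become voiced between vowels).
The one attested form of 'mountain', [mup], shows underlying /mup/. Applying the same rule between vowels gives [muba].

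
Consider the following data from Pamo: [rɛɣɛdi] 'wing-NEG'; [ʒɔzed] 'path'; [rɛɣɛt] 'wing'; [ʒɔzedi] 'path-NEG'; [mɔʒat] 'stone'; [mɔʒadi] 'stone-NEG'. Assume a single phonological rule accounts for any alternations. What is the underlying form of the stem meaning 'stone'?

/mɔʒat/

The stem for 'stone' ends in [t] in [mɔʒat] but [d] in [mɔʒadi].
But 'path' keeps [d] in both environments ([ʒɔzed], [ʒɔzedi]), so there is no rule changing /d/ to [t] in isolation.
The underlying segment must be /t/; voiceless stops become voiced between vowels, yielding [d] there.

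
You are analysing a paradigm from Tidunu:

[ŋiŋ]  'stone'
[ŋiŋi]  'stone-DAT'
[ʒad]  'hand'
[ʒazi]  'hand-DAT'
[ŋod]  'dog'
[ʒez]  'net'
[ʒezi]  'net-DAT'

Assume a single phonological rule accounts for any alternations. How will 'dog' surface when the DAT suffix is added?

[ŋozi]

The stem for 'hand' ends in [d] in [ʒad] but [z] in [ʒazi].
But 'net' keeps [z] in both environments ([ʒez], [ʒezi]), so there is no rule changing /z/ to [d] in isolation.
So /d/ is underlying, and a rule of intervocalic spirantization — voiced stops become fricatives between vowels — gives [z].
The one attested form of 'dog', [ŋod], shows underlying /ŋod/. Applying the same rule between vowels gives [ŋozi].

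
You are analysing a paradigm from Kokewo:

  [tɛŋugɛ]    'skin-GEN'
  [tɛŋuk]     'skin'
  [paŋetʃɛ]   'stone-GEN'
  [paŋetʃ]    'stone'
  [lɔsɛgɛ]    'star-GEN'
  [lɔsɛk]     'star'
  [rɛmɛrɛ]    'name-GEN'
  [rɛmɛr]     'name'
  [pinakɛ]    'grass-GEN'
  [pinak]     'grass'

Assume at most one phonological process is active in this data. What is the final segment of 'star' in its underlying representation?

/g/

The root 'star' surfaces as [lɔsɛgɛ] and [lɔsɛk], with a stem-final [g] ~ [k] alternation.
Compare 'grass', with invariant [k] in [pinakɛ] and [pinak]: an analysis with underlying /k/ and a rule producing [g] before the GEN suffix would wrongly predict alternation here too.
So /g/ is underlying, and a rule of word-final obstruent devoicing — voiced obstruents become voiceless word-finally — gives [k].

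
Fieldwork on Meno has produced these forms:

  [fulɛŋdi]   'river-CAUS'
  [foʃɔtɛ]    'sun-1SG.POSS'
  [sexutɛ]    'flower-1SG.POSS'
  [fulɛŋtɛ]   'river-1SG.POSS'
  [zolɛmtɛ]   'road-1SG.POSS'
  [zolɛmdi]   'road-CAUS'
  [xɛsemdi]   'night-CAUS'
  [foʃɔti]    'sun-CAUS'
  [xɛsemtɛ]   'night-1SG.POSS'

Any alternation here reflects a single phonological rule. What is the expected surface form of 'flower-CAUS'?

The CAUS morpheme has two allomorphs, [-di] and [-ti].
By contrast the 1SG.POSS suffix keeps its initial [t] throughout — that segment must be underlying.
The CAUS suffix is therefore /-di/ underlyingly, with post-vocalic devoicing: voiced stops become voiceless after a vowel.
After 'flower', which ends in a vowel, the suffix surfaces as [-ti], giving [sexuti].

[sexuti]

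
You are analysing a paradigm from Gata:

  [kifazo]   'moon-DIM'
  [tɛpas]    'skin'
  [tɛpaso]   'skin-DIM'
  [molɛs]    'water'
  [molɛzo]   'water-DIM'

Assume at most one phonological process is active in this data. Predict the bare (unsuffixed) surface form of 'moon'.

[kifas]

In [molɛs] and [molɛzo] the final segment of 'water' alternates: [s] ~ [z].
If /s/ were underlying and a rule turned it into [z] before the DIM suffix, 'skin' would also alternate; but it has [s] in both [tɛpas] and [tɛpaso].
The alternation reflects word-final obstruent devoicing: voiced obstruents become voiceless word-finally. /z/ is underlying.
The one attested form of 'moon', [kifazo], shows underlying /kifaz/. Applying the same rule word-finally gives [kifas].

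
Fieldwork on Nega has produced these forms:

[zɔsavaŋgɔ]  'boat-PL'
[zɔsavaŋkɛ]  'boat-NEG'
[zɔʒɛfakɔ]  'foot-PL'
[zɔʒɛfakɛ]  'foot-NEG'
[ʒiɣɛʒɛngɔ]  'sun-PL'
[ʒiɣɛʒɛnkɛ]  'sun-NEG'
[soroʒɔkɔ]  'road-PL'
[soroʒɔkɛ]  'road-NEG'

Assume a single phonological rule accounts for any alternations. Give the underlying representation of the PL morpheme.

/-gɔ/

The PL morpheme has two allomorphs, [-gɔ] and [-kɔ].
By contrast the NEG suffix keeps its initial [k] throughout — that segment must be underlying.
The PL suffix is therefore /-gɔ/ underlyingly, with post-vocalic devoicing: voiced stops become voiceless after a vowel.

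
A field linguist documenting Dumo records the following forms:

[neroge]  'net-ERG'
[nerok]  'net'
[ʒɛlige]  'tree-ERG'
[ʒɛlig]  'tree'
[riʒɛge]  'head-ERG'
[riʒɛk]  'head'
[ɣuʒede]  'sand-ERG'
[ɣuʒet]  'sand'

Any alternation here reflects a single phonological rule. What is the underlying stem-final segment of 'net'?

In [neroge] and [nerok] the final segment of 'net' alternates: [g] ~ [k].
If /g/ were underlying and a rule turned it into [k] in isolation, 'tree' would also alternate; but it has [g] in both [ʒɛlige] and [ʒɛlig].
The alternation reflects intervocalic voicing: voiceless stops become voiced between vowels. /k/ is underlying.

/k/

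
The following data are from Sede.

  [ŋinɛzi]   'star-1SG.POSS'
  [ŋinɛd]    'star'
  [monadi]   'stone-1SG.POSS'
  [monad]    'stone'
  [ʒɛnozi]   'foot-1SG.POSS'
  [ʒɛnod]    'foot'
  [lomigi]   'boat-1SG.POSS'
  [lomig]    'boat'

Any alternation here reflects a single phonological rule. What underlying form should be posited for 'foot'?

In [ʒɛnozi] and [ʒɛnod] the final segment of 'foot' alternates: [z] ~ [d].
But 'stone' keeps [d] in both environments ([monadi], [monad]), so there is no rule changing /d/ to [z] before the 1SG.POSS suffix.
The underlying segment must be /z/; voiced fricatives become stops word-finally, yielding [d] there.
So 'foot' = /ʒɛnoz/.

/ʒɛnoz/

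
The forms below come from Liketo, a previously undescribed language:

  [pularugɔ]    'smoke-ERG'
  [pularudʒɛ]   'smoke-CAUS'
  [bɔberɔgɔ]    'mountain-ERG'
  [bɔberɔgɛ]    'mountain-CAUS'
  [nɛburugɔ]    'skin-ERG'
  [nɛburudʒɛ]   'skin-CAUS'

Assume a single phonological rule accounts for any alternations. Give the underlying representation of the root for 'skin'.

/nɛburudʒ/

In [nɛburugɔ] and [nɛburudʒɛ] the final segment of 'skin' alternates: [g] ~ [dʒ].
The stem 'mountain' ([bɔberɔgɔ], [bɔberɔgɛ]) shows [g] unchanged in both environments, so [g] cannot be basic with [dʒ] derived before the CAUS suffix.
The alternation reflects depalatalization: palato-alveolar /dʒ/ becomes [g] when no front vowel follows. /dʒ/ is underlying.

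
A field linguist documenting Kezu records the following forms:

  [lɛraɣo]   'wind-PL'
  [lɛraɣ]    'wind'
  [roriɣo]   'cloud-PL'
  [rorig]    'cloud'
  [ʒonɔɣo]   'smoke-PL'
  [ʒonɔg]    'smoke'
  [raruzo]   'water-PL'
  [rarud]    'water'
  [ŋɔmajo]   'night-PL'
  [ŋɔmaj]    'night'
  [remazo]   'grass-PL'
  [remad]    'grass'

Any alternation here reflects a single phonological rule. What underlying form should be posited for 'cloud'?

/rorig/

The stem for 'cloud' ends in [ɣ] in [roriɣo] but [g] in [rorig].
The stem 'wind' ([lɛraɣo], [lɛraɣ]) shows [ɣ] unchanged in both environments, so [ɣ] cannot be basic with [g] derived in isolation.
Therefore /g/ is basic and [ɣ] is derived by intervocalic spirantization (voiced stops become fricatives between vowels).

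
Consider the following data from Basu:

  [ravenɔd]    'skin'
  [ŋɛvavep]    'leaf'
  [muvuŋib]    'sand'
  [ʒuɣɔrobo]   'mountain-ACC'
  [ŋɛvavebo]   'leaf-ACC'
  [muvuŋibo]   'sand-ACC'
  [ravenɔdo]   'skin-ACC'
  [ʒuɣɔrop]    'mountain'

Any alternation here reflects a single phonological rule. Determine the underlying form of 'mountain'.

/ʒuɣɔrop/

The root 'mountain' surfaces as [ʒuɣɔrobo] and [ʒuɣɔrop], with a stem-final [b] ~ [p] alternation.
Compare 'sand', with invariant [b] in [muvuŋibo] and [muvuŋib]: an analysis with underlying /b/ and a rule producing [p] in isolation would wrongly predict alternation here too.
So /p/ is underlying, and a rule of intervocalic voicing — voiceless stops become voiced between vowels — gives [b].
Hence 'mountain' is /ʒuɣɔrop/ underlyingly.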